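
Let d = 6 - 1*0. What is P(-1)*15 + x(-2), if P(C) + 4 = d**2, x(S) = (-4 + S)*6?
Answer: 444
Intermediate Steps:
d = 6 (d = 6 + 0 = 6)
x(S) = -24 + 6*S
P(C) = 32 (P(C) = -4 + 6**2 = -4 + 36 = 32)
P(-1)*15 + x(-2) = 32*15 + (-24 + 6*(-2)) = 480 + (-24 - 12) = 480 - 36 = 444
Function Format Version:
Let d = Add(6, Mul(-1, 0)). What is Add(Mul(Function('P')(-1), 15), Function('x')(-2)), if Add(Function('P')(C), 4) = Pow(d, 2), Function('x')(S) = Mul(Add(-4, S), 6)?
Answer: 444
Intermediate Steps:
d = 6 (d = Add(6, 0) = 6)
Function('x')(S) = Add(-24, Mul(6, S))
Function('P')(C) = 32 (Function('P')(C) = Add(-4, Pow(6, 2)) = Add(-4, 36) = 32)
Add(Mul(Function('P')(-1), 15), Function('x')(-2)) = Add(Mul(32, 15), Add(-24, Mul(6, -2))) = Add(480, Add(-24, -12)) = Add(480, -36) = 444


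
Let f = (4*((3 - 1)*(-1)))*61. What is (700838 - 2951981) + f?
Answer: -2251631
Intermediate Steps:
f = -488 (f = (4*(2*(-1)))*61 = (4*(-2))*61 = -8*61 = -488)
(700838 - 2951981) + f = (700838 - 2951981) - 488 = -2251143 - 488 = -2251631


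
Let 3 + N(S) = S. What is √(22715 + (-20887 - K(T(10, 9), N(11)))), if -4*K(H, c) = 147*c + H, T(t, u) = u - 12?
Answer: √8485/2 ≈ 46.057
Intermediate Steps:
T(t, u) = -12 + u
N(S) = -3 + S
K(H, c) = -147*c/4 - H/4 (K(H, c) = -(147*c + H)/4 = -(H + 147*c)/4 = -147*c/4 - H/4)
√(22715 + (-20887 - K(T(10, 9), N(11)))) = √(22715 + (-20887 - (-147*(-3 + 11)/4 - (-12 + 9)/4))) = √(22715 + (-20887 - (-147/4*8 - ¼*(-3)))) = √(22715 + (-20887 - (-294 + ¾))) = √(22715 + (-20887 - 1*(-1173/4))) = √(22715 + (-20887 + 1173/4)) = √(22715 - 82375/4) = √(8485/4) = √8485/2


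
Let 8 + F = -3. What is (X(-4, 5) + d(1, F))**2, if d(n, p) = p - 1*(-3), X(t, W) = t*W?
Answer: 784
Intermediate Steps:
F = -11 (F = -8 - 3 = -11)
X(t, W) = W*t
d(n, p) = 3 + p (d(n, p) = p + 3 = 3 + p)
(X(-4, 5) + d(1, F))**2 = (5*(-4) + (3 - 11))**2 = (-20 - 8)**2 = (-28)**2 = 784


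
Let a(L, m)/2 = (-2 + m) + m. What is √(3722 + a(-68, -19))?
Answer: √3642 ≈ 60.349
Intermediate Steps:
a(L, m) = -4 + 4*m (a(L, m) = 2*((-2 + m) + m) = 2*(-2 + 2*m) = -4 + 4*m)
√(3722 + a(-68, -19)) = √(3722 + (-4 + 4*(-19))) = √(3722 + (-4 - 76)) = √(3722 - 80) = √3642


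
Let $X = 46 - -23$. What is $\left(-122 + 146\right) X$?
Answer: $1656$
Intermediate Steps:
$X = 69$ ($X = 46 + 23 = 69$)
$\left(-122 + 146\right) X = \left(-122 + 146\right) 69 = 24 \cdot 69 = 1656$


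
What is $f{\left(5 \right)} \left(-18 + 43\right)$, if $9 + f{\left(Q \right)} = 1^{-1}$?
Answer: $-200$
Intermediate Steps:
$f{\left(Q \right)} = -8$ ($f{\left(Q \right)} = -9 + 1^{-1} = -9 + 1 = -8$)
$f{\left(5 \right)} \left(-18 + 43\right) = - 8 \left(-18 + 43\right) = \left(-8\right) 25 = -200$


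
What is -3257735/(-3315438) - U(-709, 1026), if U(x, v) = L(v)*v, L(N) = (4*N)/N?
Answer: -13603299817/3315438 ≈ -4103.0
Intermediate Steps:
L(N) = 4
U(x, v) = 4*v
-3257735/(-3315438) - U(-709, 1026) = -3257735/(-3315438) - 4*1026 = -3257735*(-1/3315438) - 1*4104 = 3257735/3315438 - 4104 = -13603299817/3315438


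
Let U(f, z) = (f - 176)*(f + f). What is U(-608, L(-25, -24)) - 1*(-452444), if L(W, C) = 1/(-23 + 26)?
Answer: 1405788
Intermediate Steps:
L(W, C) = ⅓ (L(W, C) = 1/3 = ⅓)
U(f, z) = 2*f*(-176 + f) (U(f, z) = (-176 + f)*(2*f) = 2*f*(-176 + f))
U(-608, L(-25, -24)) - 1*(-452444) = 2*(-608)*(-176 - 608) - 1*(-452444) = 2*(-608)*(-784) + 452444 = 953344 + 452444 = 1405788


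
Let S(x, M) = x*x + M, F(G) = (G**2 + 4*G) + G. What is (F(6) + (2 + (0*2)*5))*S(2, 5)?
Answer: 612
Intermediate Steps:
F(G) = G**2 + 5*G
S(x, M) = M + x**2 (S(x, M) = x**2 + M = M + x**2)
(F(6) + (2 + (0*2)*5))*S(2, 5) = (6*(5 + 6) + (2 + (0*2)*5))*(5 + 2**2) = (6*11 + (2 + 0*5))*(5 + 4) = (66 + (2 + 0))*9 = (66 + 2)*9 = 68*9 = 612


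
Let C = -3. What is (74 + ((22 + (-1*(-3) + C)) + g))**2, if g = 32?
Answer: 16384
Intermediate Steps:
(74 + ((22 + (-1*(-3) + C)) + g))**2 = (74 + ((22 + (-1*(-3) - 3)) + 32))**2 = (74 + ((22 + (3 - 3)) + 32))**2 = (74 + ((22 + 0) + 32))**2 = (74 + (22 + 32))**2 = (74 + 54)**2 = 128**2 = 16384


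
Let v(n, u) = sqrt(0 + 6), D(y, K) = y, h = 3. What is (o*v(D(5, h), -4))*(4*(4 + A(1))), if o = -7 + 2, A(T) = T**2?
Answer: -100*sqrt(6) ≈ -244.95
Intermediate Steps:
o = -5
v(n, u) = sqrt(6)
(o*v(D(5, h), -4))*(4*(4 + A(1))) = (-5*sqrt(6))*(4*(4 + 1**2)) = (-5*sqrt(6))*(4*(4 + 1)) = (-5*sqrt(6))*(4*5) = -5*sqrt(6)*20 = -100*sqrt(6)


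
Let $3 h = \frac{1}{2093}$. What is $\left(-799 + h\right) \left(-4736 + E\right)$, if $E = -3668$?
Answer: $\frac{42162195680}{6279} \approx 6.7148 \cdot 10^{6}$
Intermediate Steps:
$h = \frac{1}{6279}$ ($h = \frac{1}{3 \cdot 2093} = \frac{1}{3} \cdot \frac{1}{2093} = \frac{1}{6279} \approx 0.00015926$)
$\left(-799 + h\right) \left(-4736 + E\right) = \left(-799 + \frac{1}{6279}\right) \left(-4736 - 3668\right) = \left(- \frac{5016920}{6279}\right) \left(-8404\right) = \frac{42162195680}{6279}$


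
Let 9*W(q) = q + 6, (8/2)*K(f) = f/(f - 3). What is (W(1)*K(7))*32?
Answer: 98/9 ≈ 10.889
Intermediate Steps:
K(f) = f/(4*(-3 + f)) (K(f) = (f/(f - 3))/4 = (f/(-3 + f))/4 = f/(4*(-3 + f)))
W(q) = 2/3 + q/9 (W(q) = (q + 6)/9 = (6 + q)/9 = 2/3 + q/9)
(W(1)*K(7))*32 = ((2/3 + (1/9)*1)*((1/4)*7/(-3 + 7)))*32 = ((2/3 + 1/9)*((1/4)*7/4))*32 = (7*((1/4)*7*(1/4))/9)*32 = ((7/9)*(7/16))*32 = (49/144)*32 = 98/9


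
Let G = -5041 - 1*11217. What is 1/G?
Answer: -1/16258 ≈ -6.1508e-5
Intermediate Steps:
G = -16258 (G = -5041 - 11217 = -16258)
1/G = 1/(-16258) = -1/16258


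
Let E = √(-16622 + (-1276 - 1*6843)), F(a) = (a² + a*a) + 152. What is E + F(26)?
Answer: 1504 + 3*I*√2749 ≈ 1504.0 + 157.29*I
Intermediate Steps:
F(a) = 152 + 2*a² (F(a) = (a² + a²) + 152 = 2*a² + 152 = 152 + 2*a²)
E = 3*I*√2749 (E = √(-16622 + (-1276 - 6843)) = √(-16622 - 8119) = √(-24741) = 3*I*√2749 ≈ 157.29*I)
E + F(26) = 3*I*√2749 + (152 + 2*26²) = 3*I*√2749 + (152 + 2*676) = 3*I*√2749 + (152 + 1352) = 3*I*√2749 + 1504 = 1504 + 3*I*√2749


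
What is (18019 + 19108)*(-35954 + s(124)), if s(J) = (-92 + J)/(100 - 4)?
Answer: -4004555347/3 ≈ -1.3349e+9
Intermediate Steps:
s(J) = -23/24 + J/96 (s(J) = (-92 + J)/96 = (-92 + J)*(1/96) = -23/24 + J/96)
(18019 + 19108)*(-35954 + s(124)) = (18019 + 19108)*(-35954 + (-23/24 + (1/96)*124)) = 37127*(-35954 + (-23/24 + 31/24)) = 37127*(-35954 + ⅓) = 37127*(-107861/3) = -4004555347/3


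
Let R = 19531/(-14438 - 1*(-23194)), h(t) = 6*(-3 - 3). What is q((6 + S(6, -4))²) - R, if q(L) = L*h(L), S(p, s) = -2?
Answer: -5062987/8756 ≈ -578.23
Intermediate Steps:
h(t) = -36 (h(t) = 6*(-6) = -36)
R = 19531/8756 (R = 19531/(-14438 + 23194) = 19531/8756 ≈ 2.2306)
q(L) = -36*L (q(L) = L*(-36) = -36*L)
q((6 + S(6, -4))²) - R = -36*(6 - 2)² - 1*19531/8756 = -36*4² - 19531/8756 = -36*16 - 19531/8756 = -576 - 19531/8756 = -5062987/8756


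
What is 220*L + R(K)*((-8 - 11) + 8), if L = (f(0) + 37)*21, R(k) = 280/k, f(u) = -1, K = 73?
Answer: 12138280/73 ≈ 1.6628e+5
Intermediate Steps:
L = 756 (L = (-1 + 37)*21 = 36*21 = 756)
220*L + R(K)*((-8 - 11) + 8) = 220*756 + (280/73)*((-8 - 11) + 8) = 166320 + (280*(1/73))*(-19 + 8) = 166320 + (280/73)*(-11) = 166320 - 3080/73 = 12138280/73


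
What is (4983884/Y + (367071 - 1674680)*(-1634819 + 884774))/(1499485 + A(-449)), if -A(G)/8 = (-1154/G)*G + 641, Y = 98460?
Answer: 24141545058295046/37010843235 ≈ 6.5228e+5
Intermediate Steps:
A(G) = 4104 (A(G) = -8*((-1154/G)*G + 641) = -8*(-1154 + 641) = -8*(-513) = 4104)
(4983884/Y + (367071 - 1674680)*(-1634819 + 884774))/(1499485 + A(-449)) = (4983884/98460 + (367071 - 1674680)*(-1634819 + 884774))/(1499485 + 4104) = (4983884*(1/98460) - 1307609*(-750045))/1503589 = (1245971/24615 + 980765592405)*(1/1503589) = (24141545058295046/24615)*(1/1503589) = 24141545058295046/37010843235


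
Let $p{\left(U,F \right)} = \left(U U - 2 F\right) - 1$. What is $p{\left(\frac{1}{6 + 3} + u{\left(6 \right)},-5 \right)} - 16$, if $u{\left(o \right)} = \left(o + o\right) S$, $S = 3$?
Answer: $\frac{105058}{81} \approx 1297.0$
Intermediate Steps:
$u{\left(o \right)} = 6 o$ ($u{\left(o \right)} = \left(o + o\right) 3 = 2 o 3 = 6 o$)
$p{\left(U,F \right)} = -1 + U^{2} - 2 F$ ($p{\left(U,F \right)} = \left(U^{2} - 2 F\right) - 1 = -1 + U^{2} - 2 F$)
$p{\left(\frac{1}{6 + 3} + u{\left(6 \right)},-5 \right)} - 16 = \left(-1 + \left(\frac{1}{6 + 3} + 6 \cdot 6\right)^{2} - -10\right) - 16 = \left(-1 + \left(\frac{1}{9} + 36\right)^{2} + 10\right) - 16 = \left(-1 + \left(\frac{325}{9}\right)^{2} + 10\right) - 16 = \left(-1 + \frac{105625}{81} + 10\right) - 16 = \frac{106354}{81} - 16 = \frac{105058}{81}$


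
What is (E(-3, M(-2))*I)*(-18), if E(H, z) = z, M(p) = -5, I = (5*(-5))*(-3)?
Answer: 6750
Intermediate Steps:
I = 75 (I = -25*(-3) = 75)
(E(-3, M(-2))*I)*(-18) = -5*75*(-18) = -375*(-18) = 6750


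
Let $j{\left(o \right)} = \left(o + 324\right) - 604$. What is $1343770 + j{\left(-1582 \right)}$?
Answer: $1341908$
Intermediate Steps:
$j{\left(o \right)} = -280 + o$ ($j{\left(o \right)} = \left(324 + o\right) - 604 = -280 + o$)
$1343770 + j{\left(-1582 \right)} = 1343770 - 1862 = 1341908$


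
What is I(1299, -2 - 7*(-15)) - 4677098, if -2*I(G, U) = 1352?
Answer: -4677774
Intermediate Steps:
I(G, U) = -676 (I(G, U) = -1/2*1352 = -676)
I(1299, -2 - 7*(-15)) - 4677098 = -676 - 4677098 = -4677774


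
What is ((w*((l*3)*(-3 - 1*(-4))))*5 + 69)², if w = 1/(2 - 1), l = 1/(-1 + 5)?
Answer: 84681/16 ≈ 5292.6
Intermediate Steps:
l = ¼ (l = 1/4 = ¼ ≈ 0.25000)
w = 1 (w = 1/1 = 1)
((w*((l*3)*(-3 - 1*(-4))))*5 + 69)² = ((1*(((¼)*3)*(-3 - 1*(-4))))*5 + 69)² = ((1*(3*(-3 + 4)/4))*5 + 69)² = ((1*((¾)*1))*5 + 69)² = ((1*(¾))*5 + 69)² = ((¾)*5 + 69)² = (15/4 + 69)² = (291/4)² = 84681/16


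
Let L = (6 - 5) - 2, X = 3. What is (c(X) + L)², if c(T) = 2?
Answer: 1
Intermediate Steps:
L = -1 (L = 1 - 2 = -1)
(c(X) + L)² = (2 - 1)² = 1² = 1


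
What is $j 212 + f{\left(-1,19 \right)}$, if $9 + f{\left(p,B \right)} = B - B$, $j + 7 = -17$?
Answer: $-5097$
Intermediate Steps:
$j = -24$ ($j = -7 - 17 = -24$)
$f{\left(p,B \right)} = -9$ ($f{\left(p,B \right)} = -9 + \left(B - B\right) = -9 + 0 = -9$)
$j 212 + f{\left(-1,19 \right)} = \left(-24\right) 212 - 9 = -5088 - 9 = -5097$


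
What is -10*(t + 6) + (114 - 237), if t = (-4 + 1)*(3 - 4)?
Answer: -213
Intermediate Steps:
t = 3 (t = -3*(-1) = 3)
-10*(t + 6) + (114 - 237) = -10*(3 + 6) + (114 - 237) = -10*9 - 123 = -90 - 123 = -213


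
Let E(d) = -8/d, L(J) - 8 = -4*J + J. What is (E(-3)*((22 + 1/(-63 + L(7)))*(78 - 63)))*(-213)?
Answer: -3559230/19 ≈ -1.8733e+5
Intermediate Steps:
L(J) = 8 - 3*J (L(J) = 8 + (-4*J + J) = 8 - 3*J)
(E(-3)*((22 + 1/(-63 + L(7)))*(78 - 63)))*(-213) = ((-8/(-3))*((22 + 1/(-63 + (8 - 3*7)))*(78 - 63)))*(-213) = ((-8*(-⅓))*((22 + 1/(-63 + (8 - 21)))*15))*(-213) = (8*((22 + 1/(-63 - 13))*15)/3)*(-213) = (8*((22 + 1/(-76))*15)/3)*(-213) = (8*((22 - 1/76)*15)/3)*(-213) = (8*((1671/76)*15)/3)*(-213) = ((8/3)*(25065/76))*(-213) = (16710/19)*(-213) = -3559230/19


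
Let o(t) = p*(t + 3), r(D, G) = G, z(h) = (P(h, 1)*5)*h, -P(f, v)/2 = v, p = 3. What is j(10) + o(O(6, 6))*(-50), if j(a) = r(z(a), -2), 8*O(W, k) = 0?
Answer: -452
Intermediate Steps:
P(f, v) = -2*v
O(W, k) = 0 (O(W, k) = (⅛)*0 = 0)
z(h) = -10*h (z(h) = (-2*1*5)*h = (-2*5)*h = -10*h)
o(t) = 9 + 3*t (o(t) = 3*(t + 3) = 3*(3 + t) = 9 + 3*t)
j(a) = -2
j(10) + o(O(6, 6))*(-50) = -2 + (9 + 3*0)*(-50) = -2 + (9 + 0)*(-50) = -2 + 9*(-50) = -2 - 450 = -452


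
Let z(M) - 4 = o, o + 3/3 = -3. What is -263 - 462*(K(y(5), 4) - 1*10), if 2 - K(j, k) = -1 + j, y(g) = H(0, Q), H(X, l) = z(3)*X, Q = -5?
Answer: 2971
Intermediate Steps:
o = -4 (o = -1 - 3 = -4)
z(M) = 0 (z(M) = 4 - 4 = 0)
H(X, l) = 0 (H(X, l) = 0*X = 0)
y(g) = 0
K(j, k) = 3 - j (K(j, k) = 2 - (-1 + j) = 2 + (1 - j) = 3 - j)
-263 - 462*(K(y(5), 4) - 1*10) = -263 - 462*((3 - 1*0) - 1*10) = -263 - 462*((3 + 0) - 10) = -263 - 462*(3 - 10) = -263 - 462*(-7) = -263 + 3234 = 2971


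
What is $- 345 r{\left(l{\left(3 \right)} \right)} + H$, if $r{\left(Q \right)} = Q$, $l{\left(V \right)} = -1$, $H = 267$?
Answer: $612$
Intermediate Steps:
$- 345 r{\left(l{\left(3 \right)} \right)} + H = \left(-345\right) \left(-1\right) + 267 = 345 + 267 = 612$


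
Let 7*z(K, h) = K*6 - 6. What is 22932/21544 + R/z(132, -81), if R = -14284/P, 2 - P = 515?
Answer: 1425092081/1085866074 ≈ 1.3124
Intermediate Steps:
P = -513 (P = 2 - 1*515 = 2 - 515 = -513)
z(K, h) = -6/7 + 6*K/7 (z(K, h) = (K*6 - 6)/7 = (6*K - 6)/7 = (-6 + 6*K)/7 = -6/7 + 6*K/7)
R = 14284/513 (R = -14284/(-513) = -14284*(-1/513) = 14284/513 ≈ 27.844)
22932/21544 + R/z(132, -81) = 22932/21544 + 14284/(513*(-6/7 + (6/7)*132)) = 22932*(1/21544) + 14284/(513*(-6/7 + 792/7)) = 5733/5386 + 14284/(513*(786/7)) = 5733/5386 + (14284/513)*(7/786) = 5733/5386 + 49994/201609 = 1425092081/1085866074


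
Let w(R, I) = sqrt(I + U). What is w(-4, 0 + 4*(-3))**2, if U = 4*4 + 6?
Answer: 10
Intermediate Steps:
U = 22 (U = 16 + 6 = 22)
w(R, I) = sqrt(22 + I) (w(R, I) = sqrt(I + 22) = sqrt(22 + I))
w(-4, 0 + 4*(-3))**2 = (sqrt(22 + (0 + 4*(-3))))**2 = (sqrt(22 + (0 - 12)))**2 = (sqrt(22 - 12))**2 = (sqrt(10))**2 = 10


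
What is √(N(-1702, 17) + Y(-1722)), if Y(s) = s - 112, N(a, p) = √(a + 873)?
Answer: √(-1834 + I*√829) ≈ 0.3362 + 42.827*I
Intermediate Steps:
N(a, p) = √(873 + a)
Y(s) = -112 + s
√(N(-1702, 17) + Y(-1722)) = √(√(873 - 1702) + (-112 - 1722)) = √(√(-829) - 1834) = √(I*√829 - 1834) = √(-1834 + I*√829)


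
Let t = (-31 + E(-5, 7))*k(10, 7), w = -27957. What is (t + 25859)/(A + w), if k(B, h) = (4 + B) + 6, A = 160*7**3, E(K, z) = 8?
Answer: 25399/26923 ≈ 0.94339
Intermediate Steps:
A = 54880 (A = 160*343 = 54880)
k(B, h) = 10 + B
t = -460 (t = (-31 + 8)*(10 + 10) = -23*20 = -460)
(t + 25859)/(A + w) = (-460 + 25859)/(54880 - 27957) = 25399/26923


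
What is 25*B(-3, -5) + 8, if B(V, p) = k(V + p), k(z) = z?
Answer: -192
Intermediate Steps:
B(V, p) = V + p
25*B(-3, -5) + 8 = 25*(-3 - 5) + 8 = 25*(-8) + 8 = -200 + 8 = -192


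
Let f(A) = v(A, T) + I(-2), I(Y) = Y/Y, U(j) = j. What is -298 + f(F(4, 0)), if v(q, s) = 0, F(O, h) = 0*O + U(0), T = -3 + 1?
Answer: -297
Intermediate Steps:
I(Y) = 1
T = -2
F(O, h) = 0 (F(O, h) = 0*O + 0 = 0 + 0 = 0)
f(A) = 1 (f(A) = 0 + 1 = 1)
-298 + f(F(4, 0)) = -298 + 1 = -297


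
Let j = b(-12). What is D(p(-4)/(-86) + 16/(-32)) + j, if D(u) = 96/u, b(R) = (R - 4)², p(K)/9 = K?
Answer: -6464/7 ≈ -923.43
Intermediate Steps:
p(K) = 9*K
b(R) = (-4 + R)²
j = 256 (j = (-4 - 12)² = (-16)² = 256)
D(p(-4)/(-86) + 16/(-32)) + j = 96/((9*(-4))/(-86) + 16/(-32)) + 256 = 96/(-36*(-1/86) + 16*(-1/32)) + 256 = 96/(18/43 - ½) + 256 = 96/(-7/86) + 256 = 96*(-86/7) + 256 = -8256/7 + 256 = -6464/7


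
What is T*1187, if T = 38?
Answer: 45106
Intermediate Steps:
T*1187 = 38*1187 = 45106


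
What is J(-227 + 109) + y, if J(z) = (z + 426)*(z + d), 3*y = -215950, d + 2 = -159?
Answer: -473746/3 ≈ -1.5792e+5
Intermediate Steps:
d = -161 (d = -2 - 159 = -161)
y = -215950/3 (y = (⅓)*(-215950) = -215950/3 ≈ -71983.)
J(z) = (-161 + z)*(426 + z) (J(z) = (z + 426)*(z - 161) = (426 + z)*(-161 + z) = (-161 + z)*(426 + z))
J(-227 + 109) + y = (-68586 + (-227 + 109)² + 265*(-227 + 109)) - 215950/3 = (-68586 + (-118)² + 265*(-118)) - 215950/3 = (-68586 + 13924 - 31270) - 215950/3 = -85932 - 215950/3 = -473746/3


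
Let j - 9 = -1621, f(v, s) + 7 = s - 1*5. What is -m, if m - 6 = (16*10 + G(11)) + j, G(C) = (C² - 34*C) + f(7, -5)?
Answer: 1716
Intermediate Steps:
f(v, s) = -12 + s (f(v, s) = -7 + (s - 1*5) = -7 + (s - 5) = -7 + (-5 + s) = -12 + s)
j = -1612 (j = 9 - 1621 = -1612)
G(C) = -17 + C² - 34*C (G(C) = (C² - 34*C) + (-12 - 5) = (C² - 34*C) - 17 = -17 + C² - 34*C)
m = -1716 (m = 6 + ((16*10 + (-17 + 11² - 34*11)) - 1612) = 6 + ((160 + (-17 + 121 - 374)) - 1612) = 6 + ((160 - 270) - 1612) = 6 + (-110 - 1612) = 6 - 1722 = -1716)
-m = -1*(-1716) = 1716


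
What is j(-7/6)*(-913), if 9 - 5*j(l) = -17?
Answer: -23738/5 ≈ -4747.6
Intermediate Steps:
j(l) = 26/5 (j(l) = 9/5 - ⅕*(-17) = 9/5 + 17/5 = 26/5)
j(-7/6)*(-913) = (26/5)*(-913) = -23738/5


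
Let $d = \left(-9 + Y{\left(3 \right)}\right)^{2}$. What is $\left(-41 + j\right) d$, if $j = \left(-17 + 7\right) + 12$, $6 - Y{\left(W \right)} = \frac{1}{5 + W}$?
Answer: $- \frac{24375}{64} \approx -380.86$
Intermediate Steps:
$Y{\left(W \right)} = 6 - \frac{1}{5 + W}$
$d = \frac{625}{64}$ ($d = \left(-9 + \frac{29 + 6 \cdot 3}{5 + 3}\right)^{2} = \left(-9 + \frac{29 + 18}{8}\right)^{2} = \left(-9 + \frac{1}{8} \cdot 47\right)^{2} = \left(-9 + \frac{47}{8}\right)^{2} = \left(- \frac{25}{8}\right)^{2} = \frac{625}{64} \approx 9.7656$)
$j = 2$ ($j = -10 + 12 = 2$)
$\left(-41 + j\right) d = \left(-41 + 2\right) \frac{625}{64} = \left(-39\right) \frac{625}{64} = - \frac{24375}{64}$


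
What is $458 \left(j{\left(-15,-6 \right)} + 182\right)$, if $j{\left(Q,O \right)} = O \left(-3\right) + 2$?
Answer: $92516$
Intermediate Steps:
$j{\left(Q,O \right)} = 2 - 3 O$ ($j{\left(Q,O \right)} = - 3 O + 2 = 2 - 3 O$)
$458 \left(j{\left(-15,-6 \right)} + 182\right) = 458 \left(\left(2 - -18\right) + 182\right) = 458 \left(\left(2 + 18\right) + 182\right) = 458 \left(20 + 182\right) = 458 \cdot 202 = 92516$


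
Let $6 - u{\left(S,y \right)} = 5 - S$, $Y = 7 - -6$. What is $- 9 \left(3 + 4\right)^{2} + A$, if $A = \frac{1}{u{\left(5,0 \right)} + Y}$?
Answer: $- \frac{8378}{19} \approx -440.95$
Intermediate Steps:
$Y = 13$ ($Y = 7 + 6 = 13$)
$u{\left(S,y \right)} = 1 + S$ ($u{\left(S,y \right)} = 6 - \left(5 - S\right) = 6 + \left(-5 + S\right) = 1 + S$)
$A = \frac{1}{19}$ ($A = \frac{1}{\left(1 + 5\right) + 13} = \frac{1}{6 + 13} = \frac{1}{19} \approx 0.052632$)
$- 9 \left(3 + 4\right)^{2} + A = - 9 \left(3 + 4\right)^{2} + \frac{1}{19} = - 9 \cdot 7^{2} + \frac{1}{19} = \left(-9\right) 49 + \frac{1}{19} = -441 + \frac{1}{19} = - \frac{8378}{19}$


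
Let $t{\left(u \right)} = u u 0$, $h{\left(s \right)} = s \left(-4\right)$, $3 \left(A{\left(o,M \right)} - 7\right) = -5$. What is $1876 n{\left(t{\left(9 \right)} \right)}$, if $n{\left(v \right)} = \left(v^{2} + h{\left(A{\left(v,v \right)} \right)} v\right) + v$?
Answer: $0$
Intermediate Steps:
$A{\left(o,M \right)} = \frac{16}{3}$ ($A{\left(o,M \right)} = 7 + \frac{1}{3} \left(-5\right) = 7 - \frac{5}{3} = \frac{16}{3}$)
$h{\left(s \right)} = - 4 s$
$t{\left(u \right)} = 0$ ($t{\left(u \right)} = u^{2} \cdot 0 = 0$)
$n{\left(v \right)} = v^{2} - \frac{61 v}{3}$ ($n{\left(v \right)} = \left(v^{2} + \left(-4\right) \frac{16}{3} v\right) + v = \left(v^{2} - \frac{64 v}{3}\right) + v = v^{2} - \frac{61 v}{3}$)
$1876 n{\left(t{\left(9 \right)} \right)} = 1876 \cdot \frac{1}{3} \cdot 0 \left(-61 + 3 \cdot 0\right) = 1876 \cdot \frac{1}{3} \cdot 0 \left(-61 + 0\right) = 1876 \cdot \frac{1}{3} \cdot 0 \left(-61\right) = 1876 \cdot 0 = 0$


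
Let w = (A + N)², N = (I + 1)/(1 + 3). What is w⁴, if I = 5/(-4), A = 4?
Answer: 248155780267521/4294967296 ≈ 57778.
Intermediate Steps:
I = -5/4 (I = 5*(-¼) = -5/4 ≈ -1.2500)
N = -1/16 (N = (-5/4 + 1)/(1 + 3) = -¼/4 = -¼*¼ = -1/16 ≈ -0.062500)
w = 3969/256 (w = (4 - 1/16)² = (63/16)² = 3969/256 ≈ 15.504)
w⁴ = (3969/256)⁴ = 248155780267521/4294967296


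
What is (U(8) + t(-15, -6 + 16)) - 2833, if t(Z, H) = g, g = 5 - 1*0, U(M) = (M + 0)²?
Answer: -2764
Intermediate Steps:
U(M) = M²
g = 5 (g = 5 + 0 = 5)
t(Z, H) = 5
(U(8) + t(-15, -6 + 16)) - 2833 = (8² + 5) - 2833 = (64 + 5) - 2833 = 69 - 2833 = -2764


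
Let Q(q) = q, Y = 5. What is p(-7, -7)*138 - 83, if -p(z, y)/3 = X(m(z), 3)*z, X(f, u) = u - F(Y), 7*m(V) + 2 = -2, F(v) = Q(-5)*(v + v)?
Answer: 153511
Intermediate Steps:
F(v) = -10*v (F(v) = -5*(v + v) = -10*v)
m(V) = -4/7 (m(V) = -2/7 + (1/7)*(-2) = -2/7 - 2/7 = -4/7)
X(f, u) = 50 + u (X(f, u) = u - (-10)*5 = u - 1*(-50) = u + 50 = 50 + u)
p(z, y) = -159*z (p(z, y) = -3*(50 + 3)*z = -159*z)
p(-7, -7)*138 - 83 = -159*(-7)*138 - 83 = 1113*138 - 83 = 153594 - 83 = 153511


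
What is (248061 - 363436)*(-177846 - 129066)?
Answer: 35409972000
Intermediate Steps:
(248061 - 363436)*(-177846 - 129066) = -115375*(-306912) = 35409972000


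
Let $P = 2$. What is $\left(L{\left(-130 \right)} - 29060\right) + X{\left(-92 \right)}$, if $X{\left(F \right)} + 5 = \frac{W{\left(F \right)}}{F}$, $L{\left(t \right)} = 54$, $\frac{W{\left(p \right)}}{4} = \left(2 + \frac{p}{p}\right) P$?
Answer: $- \frac{667259}{23} \approx -29011.0$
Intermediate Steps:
$W{\left(p \right)} = 24$ ($W{\left(p \right)} = 4 \left(2 + \frac{p}{p}\right) 2 = 4 \left(2 + 1\right) 2 = 4 \cdot 3 \cdot 2 = 4 \cdot 6 = 24$)
$X{\left(F \right)} = -5 + \frac{24}{F}$
$\left(L{\left(-130 \right)} - 29060\right) + X{\left(-92 \right)} = \left(54 - 29060\right) - \left(5 - \frac{24}{-92}\right) = -29006 + \left(-5 + 24 \left(- \frac{1}{92}\right)\right) = -29006 - \frac{121}{23} = - \frac{667259}{23}$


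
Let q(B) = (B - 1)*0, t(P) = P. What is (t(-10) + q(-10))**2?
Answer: 100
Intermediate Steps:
q(B) = 0 (q(B) = (-1 + B)*0 = 0)
(t(-10) + q(-10))**2 = (-10 + 0)**2 = (-10)**2 = 100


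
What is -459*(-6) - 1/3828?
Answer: 10542311/3828 ≈ 2754.0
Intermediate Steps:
-459*(-6) - 1/3828 = 2754 - 1*1/3828 = 2754 - 1/3828 = 10542311/3828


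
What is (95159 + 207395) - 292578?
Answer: 9976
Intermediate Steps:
(95159 + 207395) - 292578 = 302554 - 292578 = 9976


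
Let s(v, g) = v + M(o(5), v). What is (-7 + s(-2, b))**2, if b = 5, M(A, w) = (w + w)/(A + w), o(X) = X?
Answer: 961/9 ≈ 106.78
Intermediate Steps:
M(A, w) = 2*w/(A + w) (M(A, w) = (2*w)/(A + w) = 2*w/(A + w))
s(v, g) = v + 2*v/(5 + v)
(-7 + s(-2, b))**2 = (-7 - 2*(7 - 2)/(5 - 2))**2 = (-7 - 2*5/3)**2 = (-7 - 2*1/3*5)**2 = (-7 - 10/3)**2 = (-31/3)**2 = 961/9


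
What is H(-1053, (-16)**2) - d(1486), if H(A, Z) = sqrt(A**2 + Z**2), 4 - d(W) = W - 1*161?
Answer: 1321 + sqrt(1174345) ≈ 2404.7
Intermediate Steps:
d(W) = 165 - W (d(W) = 4 - (W - 1*161) = 4 - (W - 161) = 4 - (-161 + W) = 4 + (161 - W) = 165 - W)
H(-1053, (-16)**2) - d(1486) = sqrt((-1053)**2 + ((-16)**2)**2) - (165 - 1*1486) = sqrt(1108809 + 256**2) - (165 - 1486) = sqrt(1108809 + 65536) - 1*(-1321) = sqrt(1174345) + 1321 = 1321 + sqrt(1174345)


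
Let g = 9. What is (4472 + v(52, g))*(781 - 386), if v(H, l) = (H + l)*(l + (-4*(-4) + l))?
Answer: 2585670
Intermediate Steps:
v(H, l) = (16 + 2*l)*(H + l) (v(H, l) = (H + l)*(l + (16 + l)) = (H + l)*(16 + 2*l) = (16 + 2*l)*(H + l))
(4472 + v(52, g))*(781 - 386) = (4472 + (2*9² + 16*52 + 16*9 + 2*52*9))*(781 - 386) = (4472 + (2*81 + 832 + 144 + 936))*395 = (4472 + (162 + 832 + 144 + 936))*395 = (4472 + 2074)*395 = 6546*395 = 2585670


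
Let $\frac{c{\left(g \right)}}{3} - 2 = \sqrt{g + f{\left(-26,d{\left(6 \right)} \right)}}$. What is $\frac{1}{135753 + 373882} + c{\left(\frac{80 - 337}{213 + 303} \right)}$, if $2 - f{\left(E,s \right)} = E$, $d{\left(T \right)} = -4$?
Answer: $\frac{3057811}{509635} + \frac{\sqrt{1830639}}{86} \approx 21.733$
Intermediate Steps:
$f{\left(E,s \right)} = 2 - E$
$c{\left(g \right)} = 6 + 3 \sqrt{28 + g}$ ($c{\left(g \right)} = 6 + 3 \sqrt{g + \left(2 - -26\right)} = 6 + 3 \sqrt{g + \left(2 + 26\right)} = 6 + 3 \sqrt{g + 28} = 6 + 3 \sqrt{28 + g}$)
$\frac{1}{135753 + 373882} + c{\left(\frac{80 - 337}{213 + 303} \right)} = \frac{1}{135753 + 373882} + \left(6 + 3 \sqrt{28 + \frac{80 - 337}{213 + 303}}\right) = \frac{1}{509635} + \left(6 + 3 \sqrt{28 + \frac{80 - 337}{516}}\right) = \frac{1}{509635} + \left(6 + 3 \sqrt{28 - \frac{257}{516}}\right) = \frac{1}{509635} + \left(6 + 3 \sqrt{\frac{14191}{516}}\right) = \frac{1}{509635} + \left(6 + 3 \frac{\sqrt{1830639}}{258}\right) = \frac{1}{509635} + \left(6 + \frac{\sqrt{1830639}}{86}\right) = \frac{3057811}{509635} + \frac{\sqrt{1830639}}{86}$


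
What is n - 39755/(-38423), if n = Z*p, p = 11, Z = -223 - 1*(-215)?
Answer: -3341469/38423 ≈ -86.965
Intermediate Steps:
Z = -8 (Z = -223 + 215 = -8)
n = -88 (n = -8*11 = -88)
n - 39755/(-38423) = -88 - 39755/(-38423) = -88 - 39755*(-1/38423) = -88 + 39755/38423 = -3341469/38423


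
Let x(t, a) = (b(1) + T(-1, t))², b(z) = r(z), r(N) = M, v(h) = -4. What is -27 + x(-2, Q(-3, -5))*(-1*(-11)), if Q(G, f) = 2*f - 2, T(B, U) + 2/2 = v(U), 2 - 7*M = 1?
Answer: 11393/49 ≈ 232.51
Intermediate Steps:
M = ⅐ (M = 2/7 - ⅐*1 = 2/7 - ⅐ = ⅐ ≈ 0.14286)
T(B, U) = -5 (T(B, U) = -1 - 4 = -5)
r(N) = ⅐
b(z) = ⅐
Q(G, f) = -2 + 2*f
x(t, a) = 1156/49 (x(t, a) = (⅐ - 5)² = (-34/7)² = 1156/49)
-27 + x(-2, Q(-3, -5))*(-1*(-11)) = -27 + 1156*(-1*(-11))/49 = -27 + (1156/49)*11 = -27 + 12716/49 = 11393/49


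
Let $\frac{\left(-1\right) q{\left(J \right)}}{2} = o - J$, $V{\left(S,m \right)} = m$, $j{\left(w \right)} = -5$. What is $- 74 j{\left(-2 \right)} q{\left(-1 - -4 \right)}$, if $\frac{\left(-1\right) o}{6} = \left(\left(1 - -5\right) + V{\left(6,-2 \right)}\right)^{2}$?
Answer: $73260$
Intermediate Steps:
$o = -96$ ($o = - 6 \left(\left(1 - -5\right) - 2\right)^{2} = - 6 \left(\left(1 + 5\right) - 2\right)^{2} = - 6 \left(6 - 2\right)^{2} = - 6 \cdot 4^{2} = \left(-6\right) 16 = -96$)
$q{\left(J \right)} = 192 + 2 J$ ($q{\left(J \right)} = - 2 \left(-96 - J\right) = 192 + 2 J$)
$- 74 j{\left(-2 \right)} q{\left(-1 - -4 \right)} = \left(-74\right) \left(-5\right) \left(192 + 2 \left(-1 - -4\right)\right) = 370 \left(192 + 2 \left(-1 + 4\right)\right) = 370 \left(192 + 2 \cdot 3\right) = 370 \left(192 + 6\right) = 370 \cdot 198 = 73260$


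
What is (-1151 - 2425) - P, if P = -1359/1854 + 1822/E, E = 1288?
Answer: -237248443/66332 ≈ -3576.7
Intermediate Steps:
P = 45211/66332 (P = -1359/1854 + 1822/1288 = -1359*1/1854 + 1822*(1/1288) = -151/206 + 911/644 = 45211/66332 ≈ 0.68159)
(-1151 - 2425) - P = (-1151 - 2425) - 1*45211/66332 = -3576 - 45211/66332 = -237248443/66332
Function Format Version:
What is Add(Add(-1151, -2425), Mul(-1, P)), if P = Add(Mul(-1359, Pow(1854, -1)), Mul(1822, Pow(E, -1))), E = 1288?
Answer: Rational(-237248443, 66332) ≈ -3576.7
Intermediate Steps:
P = Rational(45211, 66332) (P = Add(Mul(-1359, Pow(1854, -1)), Mul(1822, Pow(1288, -1))) = Add(Mul(-1359, Rational(1, 1854)), Mul(1822, Rational(1, 1288))) = Add(Rational(-151, 206), Rational(911, 644)) = Rational(45211, 66332) ≈ 0.68159)
Add(Add(-1151, -2425), Mul(-1, P)) = Add(Add(-1151, -2425), Mul(-1, Rational(45211, 66332))) = Add(-3576, Rational(-45211, 66332)) = Rational(-237248443, 66332)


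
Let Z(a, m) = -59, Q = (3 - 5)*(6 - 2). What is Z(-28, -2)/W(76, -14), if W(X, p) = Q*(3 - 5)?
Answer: -59/16 ≈ -3.6875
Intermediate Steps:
Q = -8 (Q = -2*4 = -8)
W(X, p) = 16 (W(X, p) = -8*(3 - 5) = -8*(-2) = 16)
Z(-28, -2)/W(76, -14) = -59/16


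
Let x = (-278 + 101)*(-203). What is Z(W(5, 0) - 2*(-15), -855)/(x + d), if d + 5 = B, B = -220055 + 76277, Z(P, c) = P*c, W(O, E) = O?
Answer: 29925/107852 ≈ 0.27746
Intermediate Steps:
B = -143778
d = -143783 (d = -5 - 143778 = -143783)
x = 35931 (x = -177*(-203) = 35931)
Z(W(5, 0) - 2*(-15), -855)/(x + d) = ((5 - 2*(-15))*(-855))/(35931 - 143783) = ((5 + 30)*(-855))/(-107852) = (35*(-855))*(-1/107852) = -29925*(-1/107852) = 29925/107852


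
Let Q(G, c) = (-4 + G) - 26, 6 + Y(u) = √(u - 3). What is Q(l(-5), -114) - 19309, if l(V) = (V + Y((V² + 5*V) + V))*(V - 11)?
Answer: -19163 - 32*I*√2 ≈ -19163.0 - 45.255*I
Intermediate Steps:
Y(u) = -6 + √(-3 + u) (Y(u) = -6 + √(u - 3) = -6 + √(-3 + u))
l(V) = (-11 + V)*(-6 + V + √(-3 + V² + 6*V)) (l(V) = (V + (-6 + √(-3 + ((V² + 5*V) + V))))*(V - 11) = (V + (-6 + √(-3 + (V² + 6*V))))*(-11 + V) = (V + (-6 + √(-3 + V² + 6*V)))*(-11 + V) = (-6 + V + √(-3 + V² + 6*V))*(-11 + V) = (-11 + V)*(-6 + V + √(-3 + V² + 6*V)))
Q(G, c) = -30 + G
Q(l(-5), -114) - 19309 = (-30 + (66 + (-5)² - 11*(-5) - 11*√(-3 - 5*(6 - 5)) - 5*(-6 + √(-3 - 5*(6 - 5))))) - 19309 = (-30 + (66 + 25 + 55 - 11*√(-3 - 5*1) - 5*(-6 + √(-3 - 5*1)))) - 19309 = (-30 + (66 + 25 + 55 - 11*√(-3 - 5) - 5*(-6 + √(-3 - 5)))) - 19309 = (-30 + (66 + 25 + 55 - 22*I*√2 - 5*(-6 + √(-8)))) - 19309 = (-30 + (66 + 25 + 55 - 22*I*√2 - 5*(-6 + 2*I*√2))) - 19309 = (-30 + (66 + 25 + 55 - 22*I*√2 + (30 - 10*I*√2))) - 19309 = (-30 + (176 - 32*I*√2)) - 19309 = (146 - 32*I*√2) - 19309 = -19163 - 32*I*√2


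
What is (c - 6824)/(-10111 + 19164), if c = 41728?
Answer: 34904/9053 ≈ 3.8555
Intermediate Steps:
(c - 6824)/(-10111 + 19164) = (41728 - 6824)/(-10111 + 19164) = 34904/9053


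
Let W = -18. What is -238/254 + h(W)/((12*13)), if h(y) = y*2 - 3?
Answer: -603/508 ≈ -1.1870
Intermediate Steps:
h(y) = -3 + 2*y (h(y) = 2*y - 3 = -3 + 2*y)
-238/254 + h(W)/((12*13)) = -238/254 + (-3 + 2*(-18))/((12*13)) = -238*1/254 + (-3 - 36)/156 = -119/127 - 39*1/156 = -119/127 - ¼ = -603/508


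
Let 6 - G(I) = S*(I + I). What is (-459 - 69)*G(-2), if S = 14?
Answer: -32736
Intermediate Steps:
G(I) = 6 - 28*I (G(I) = 6 - 14*(I + I) = 6 - 14*2*I = 6 - 28*I)
(-459 - 69)*G(-2) = (-459 - 69)*(6 - 28*(-2)) = -528*(6 + 56) = -528*62 = -32736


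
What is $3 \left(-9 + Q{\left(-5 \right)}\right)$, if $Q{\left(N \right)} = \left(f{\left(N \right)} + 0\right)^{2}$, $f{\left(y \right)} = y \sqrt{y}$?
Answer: $-402$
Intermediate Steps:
$f{\left(y \right)} = y^{\frac{3}{2}}$
$Q{\left(N \right)} = N^{3}$ ($Q{\left(N \right)} = \left(N^{\frac{3}{2}} + 0\right)^{2} = \left(N^{\frac{3}{2}}\right)^{2} = N^{3}$)
$3 \left(-9 + Q{\left(-5 \right)}\right) = 3 \left(-9 + \left(-5\right)^{3}\right) = 3 \left(-9 - 125\right) = 3 \left(-134\right) = -402$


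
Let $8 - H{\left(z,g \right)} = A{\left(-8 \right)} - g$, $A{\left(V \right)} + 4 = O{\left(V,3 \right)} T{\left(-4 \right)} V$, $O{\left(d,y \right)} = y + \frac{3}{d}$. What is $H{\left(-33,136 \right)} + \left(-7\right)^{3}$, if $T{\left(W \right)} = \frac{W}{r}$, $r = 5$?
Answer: $- \frac{1059}{5} \approx -211.8$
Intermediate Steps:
$T{\left(W \right)} = \frac{W}{5}$
$A{\left(V \right)} = -4 + V \left(- \frac{12}{5} - \frac{12}{5 V}\right)$ ($A{\left(V \right)} = -4 + \left(3 + \frac{3}{V}\right) \frac{1}{5} \left(-4\right) V = -4 + \left(3 + \frac{3}{V}\right) \left(- \frac{4}{5}\right) V = -4 + \left(- \frac{12}{5} - \frac{12}{5 V}\right) V = -4 + V \left(- \frac{12}{5} - \frac{12}{5 V}\right)$)
$H{\left(z,g \right)} = - \frac{24}{5} + g$ ($H{\left(z,g \right)} = 8 - \left(\left(- \frac{32}{5} - - \frac{96}{5}\right) - g\right) = 8 - \left(\left(- \frac{32}{5} + \frac{96}{5}\right) - g\right) = 8 - \left(\frac{64}{5} - g\right) = 8 + \left(- \frac{64}{5} + g\right) = - \frac{24}{5} + g$)
$H{\left(-33,136 \right)} + \left(-7\right)^{3} = \left(- \frac{24}{5} + 136\right) + \left(-7\right)^{3} = \frac{656}{5} - 343 = - \frac{1059}{5}$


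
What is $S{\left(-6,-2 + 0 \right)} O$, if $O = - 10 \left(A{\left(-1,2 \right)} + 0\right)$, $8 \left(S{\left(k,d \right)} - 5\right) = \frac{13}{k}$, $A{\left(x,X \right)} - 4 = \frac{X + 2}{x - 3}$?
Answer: $- \frac{1135}{8} \approx -141.88$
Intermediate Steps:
$A{\left(x,X \right)} = 4 + \frac{2 + X}{-3 + x}$ ($A{\left(x,X \right)} = 4 + \frac{X + 2}{x - 3} = 4 + \frac{2 + X}{-3 + x}$)
$S{\left(k,d \right)} = 5 + \frac{13}{8 k}$ ($S{\left(k,d \right)} = 5 + \frac{13 \frac{1}{k}}{8} = 5 + \frac{13}{8 k}$)
$O = -30$ ($O = - 10 \left(\frac{-10 + 2 + 4 \left(-1\right)}{-3 - 1} + 0\right) = - 10 \left(\frac{-10 + 2 - 4}{-4} + 0\right) = - 10 \left(\left(- \frac{1}{4}\right) \left(-12\right) + 0\right) = - 10 \left(3 + 0\right) = \left(-10\right) 3 = -30$)
$S{\left(-6,-2 + 0 \right)} O = \left(5 + \frac{13}{8 \left(-6\right)}\right) \left(-30\right) = \left(5 + \frac{13}{8} \left(- \frac{1}{6}\right)\right) \left(-30\right) = \left(5 - \frac{13}{48}\right) \left(-30\right) = \frac{227}{48} \left(-30\right) = - \frac{1135}{8}$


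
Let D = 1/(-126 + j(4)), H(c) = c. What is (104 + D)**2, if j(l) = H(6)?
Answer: 155725441/14400 ≈ 10814.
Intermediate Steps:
j(l) = 6
D = -1/120 (D = 1/(-126 + 6) = 1/(-120) = -1/120 ≈ -0.0083333)
(104 + D)**2 = (104 - 1/120)**2 = (12479/120)**2 = 155725441/14400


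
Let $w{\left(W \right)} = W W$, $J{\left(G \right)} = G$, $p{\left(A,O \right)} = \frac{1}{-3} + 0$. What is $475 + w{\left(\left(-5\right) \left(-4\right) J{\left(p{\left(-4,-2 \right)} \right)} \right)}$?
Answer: $\frac{4675}{9} \approx 519.44$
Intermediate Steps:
$p{\left(A,O \right)} = - \frac{1}{3}$ ($p{\left(A,O \right)} = - \frac{1}{3} + 0 = - \frac{1}{3}$)
$w{\left(W \right)} = W^{2}$
$475 + w{\left(\left(-5\right) \left(-4\right) J{\left(p{\left(-4,-2 \right)} \right)} \right)} = 475 + \left(\left(-5\right) \left(-4\right) \left(- \frac{1}{3}\right)\right)^{2} = 475 + \left(20 \left(- \frac{1}{3}\right)\right)^{2} = 475 + \left(- \frac{20}{3}\right)^{2} = 475 + \frac{400}{9} = \frac{4675}{9}$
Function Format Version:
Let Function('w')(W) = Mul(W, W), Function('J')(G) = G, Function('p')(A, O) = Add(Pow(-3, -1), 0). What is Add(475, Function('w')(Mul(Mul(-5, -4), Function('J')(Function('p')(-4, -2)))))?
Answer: Rational(4675, 9) ≈ 519.44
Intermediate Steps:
Function('p')(A, O) = Rational(-1, 3) (Function('p')(A, O) = Add(Rational(-1, 3), 0) = Rational(-1, 3))
Function('w')(W) = Pow(W, 2)
Add(475, Function('w')(Mul(Mul(-5, -4), Function('J')(Function('p')(-4, -2))))) = Add(475, Pow(Mul(Mul(-5, -4), Rational(-1, 3)), 2)) = Add(475, Pow(Mul(20, Rational(-1, 3)), 2)) = Add(475, Pow(Rational(-20, 3), 2)) = Add(475, Rational(400, 9)) = Rational(4675, 9)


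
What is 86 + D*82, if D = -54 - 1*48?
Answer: -8278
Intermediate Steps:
D = -102 (D = -54 - 48 = -102)
86 + D*82 = 86 - 102*82 = 86 - 8364 = -8278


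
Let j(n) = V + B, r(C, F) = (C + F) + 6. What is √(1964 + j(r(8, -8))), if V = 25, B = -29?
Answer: 14*√10 ≈ 44.272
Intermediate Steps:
r(C, F) = 6 + C + F
j(n) = -4 (j(n) = 25 - 29 = -4)
√(1964 + j(r(8, -8))) = √(1964 - 4) = √1960 = 14*√10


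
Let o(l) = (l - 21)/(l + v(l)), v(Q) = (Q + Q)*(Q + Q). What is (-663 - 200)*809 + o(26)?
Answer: -381199181/546 ≈ -6.9817e+5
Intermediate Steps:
v(Q) = 4*Q² (v(Q) = (2*Q)*(2*Q) = 4*Q²)
o(l) = (-21 + l)/(l + 4*l²) (o(l) = (l - 21)/(l + 4*l²) = (-21 + l)/(l + 4*l²))
(-663 - 200)*809 + o(26) = (-663 - 200)*809 + (-21 + 26)/(26*(1 + 4*26)) = -863*809 + (1/26)*5/(1 + 104) = -698167 + (1/26)*5/105 = -698167 + (1/26)*(1/105)*5 = -698167 + 1/546 = -381199181/546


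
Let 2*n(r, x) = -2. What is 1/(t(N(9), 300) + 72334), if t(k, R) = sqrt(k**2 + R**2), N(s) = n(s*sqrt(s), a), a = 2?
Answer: 72334/5232117555 - sqrt(90001)/5232117555 ≈ 1.3768e-5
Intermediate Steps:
n(r, x) = -1 (n(r, x) = (1/2)*(-2) = -1)
N(s) = -1
t(k, R) = sqrt(R**2 + k**2)
1/(t(N(9), 300) + 72334) = 1/(sqrt(300**2 + (-1)**2) + 72334) = 1/(sqrt(90000 + 1) + 72334) = 1/(sqrt(90001) + 72334) = 1/(72334 + sqrt(90001))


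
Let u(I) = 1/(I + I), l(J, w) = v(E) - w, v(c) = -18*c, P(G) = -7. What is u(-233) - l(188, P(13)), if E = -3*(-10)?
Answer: 248377/466 ≈ 533.00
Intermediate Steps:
E = 30
l(J, w) = -540 - w (l(J, w) = -18*30 - w = -540 - w)
u(I) = 1/(2*I)
u(-233) - l(188, P(13)) = (1/2)/(-233) - (-540 - 1*(-7)) = (1/2)*(-1/233) - (-540 + 7) = -1/466 - 1*(-533) = -1/466 + 533 = 248377/466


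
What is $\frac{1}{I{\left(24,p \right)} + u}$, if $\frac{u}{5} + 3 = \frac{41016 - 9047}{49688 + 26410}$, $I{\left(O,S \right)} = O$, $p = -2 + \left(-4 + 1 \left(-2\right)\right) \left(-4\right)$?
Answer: $\frac{76098}{844727} \approx 0.090086$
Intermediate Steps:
$p = 22$ ($p = -2 + \left(-4 - 2\right) \left(-4\right) = -2 - -24 = -2 + 24 = 22$)
$u = - \frac{981625}{76098}$ ($u = -15 + 5 \frac{41016 - 9047}{49688 + 26410} = -15 + 5 \cdot \frac{31969}{76098} = -15 + \frac{159845}{76098} = - \frac{981625}{76098} \approx -12.899$)
$\frac{1}{I{\left(24,p \right)} + u} = \frac{1}{24 - \frac{981625}{76098}} = \frac{1}{\frac{844727}{76098}} = \frac{76098}{844727}$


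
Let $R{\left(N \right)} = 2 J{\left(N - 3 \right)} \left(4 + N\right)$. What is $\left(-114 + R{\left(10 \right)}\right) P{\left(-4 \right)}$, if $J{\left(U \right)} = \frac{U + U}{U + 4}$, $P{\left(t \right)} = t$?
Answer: $\frac{3448}{11} \approx 313.45$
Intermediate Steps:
$J{\left(U \right)} = \frac{2 U}{4 + U}$
$R{\left(N \right)} = \frac{4 \left(-3 + N\right) \left(4 + N\right)}{1 + N}$ ($R{\left(N \right)} = 2 \frac{2 \left(N - 3\right)}{4 + \left(N - 3\right)} \left(4 + N\right) = 2 \frac{2 \left(-3 + N\right)}{4 + \left(-3 + N\right)} \left(4 + N\right) = 2 \frac{2 \left(-3 + N\right)}{1 + N} \left(4 + N\right) = \frac{4 \left(-3 + N\right)}{1 + N} \left(4 + N\right) = \frac{4 \left(-3 + N\right) \left(4 + N\right)}{1 + N}$)
$\left(-114 + R{\left(10 \right)}\right) P{\left(-4 \right)} = \left(-114 + \frac{4 \left(-3 + 10\right) \left(4 + 10\right)}{1 + 10}\right) \left(-4\right) = \left(-114 + 4 \cdot \frac{1}{11} \cdot 7 \cdot 14\right) \left(-4\right) = \left(-114 + \frac{392}{11}\right) \left(-4\right) = \left(- \frac{862}{11}\right) \left(-4\right) = \frac{3448}{11}$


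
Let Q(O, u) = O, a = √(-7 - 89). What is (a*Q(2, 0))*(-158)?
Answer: -1264*I*√6 ≈ -3096.2*I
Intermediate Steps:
a = 4*I*√6 (a = √(-96) = 4*I*√6 ≈ 9.798*I)
(a*Q(2, 0))*(-158) = ((4*I*√6)*2)*(-158) = (8*I*√6)*(-158) = -1264*I*√6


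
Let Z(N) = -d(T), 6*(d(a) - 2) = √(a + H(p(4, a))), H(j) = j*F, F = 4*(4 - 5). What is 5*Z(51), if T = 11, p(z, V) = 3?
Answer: -10 - 5*I/6 ≈ -10.0 - 0.83333*I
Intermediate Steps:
F = -4 (F = 4*(-1) = -4)
H(j) = -4*j (H(j) = j*(-4) = -4*j)
d(a) = 2 + √(-12 + a)/6 (d(a) = 2 + √(a - 4*3)/6 = 2 + √(a - 12)/6 = 2 + √(-12 + a)/6)
Z(N) = -2 - I/6 (Z(N) = -(2 + √(-12 + 11)/6) = -(2 + √(-1)/6) = -(2 + I/6) = -2 - I/6)
5*Z(51) = 5*(-2 - I/6) = -10 - 5*I/6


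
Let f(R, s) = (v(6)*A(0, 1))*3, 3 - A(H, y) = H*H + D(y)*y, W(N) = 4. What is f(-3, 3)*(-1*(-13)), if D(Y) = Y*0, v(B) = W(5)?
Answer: 468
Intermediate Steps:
v(B) = 4
D(Y) = 0
A(H, y) = 3 - H² (A(H, y) = 3 - (H*H + 0*y) = 3 - (H² + 0) = 3 - H²)
f(R, s) = 36 (f(R, s) = (4*(3 - 1*0²))*3 = (4*(3 - 1*0))*3 = (4*(3 + 0))*3 = (4*3)*3 = 12*3 = 36)
f(-3, 3)*(-1*(-13)) = 36*(-1*(-13)) = 36*13 = 468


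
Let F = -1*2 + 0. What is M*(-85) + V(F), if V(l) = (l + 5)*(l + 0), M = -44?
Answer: 3734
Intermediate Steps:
F = -2 (F = -2 + 0 = -2)
V(l) = l*(5 + l) (V(l) = (5 + l)*l = l*(5 + l))
M*(-85) + V(F) = -44*(-85) - 2*(5 - 2) = 3740 - 2*3 = 3740 - 6 = 3734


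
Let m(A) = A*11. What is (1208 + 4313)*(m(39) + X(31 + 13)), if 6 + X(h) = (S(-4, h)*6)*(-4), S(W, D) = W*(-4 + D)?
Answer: 23536023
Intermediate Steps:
m(A) = 11*A
X(h) = -390 + 96*h (X(h) = -6 + (-4*(-4 + h)*6)*(-4) = -6 + ((16 - 4*h)*6)*(-4) = -6 + (96 - 24*h)*(-4) = -6 + (-384 + 96*h) = -390 + 96*h)
(1208 + 4313)*(m(39) + X(31 + 13)) = (1208 + 4313)*(11*39 + (-390 + 96*(31 + 13))) = 5521*(429 + (-390 + 96*44)) = 5521*(429 + (-390 + 4224)) = 5521*(429 + 3834) = 5521*4263 = 23536023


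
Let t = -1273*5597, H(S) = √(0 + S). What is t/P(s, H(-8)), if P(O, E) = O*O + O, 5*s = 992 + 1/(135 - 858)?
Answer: -3724434193149/20679603538 ≈ -180.10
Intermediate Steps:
H(S) = √S
t = -7124981
s = 143443/723 (s = (992 + 1/(135 - 858))/5 = (992 + 1/(-723))/5 = (992 - 1/723)/5 = (⅕)*(717215/723) = 143443/723 ≈ 198.40)
P(O, E) = O + O² (P(O, E) = O² + O = O + O²)
t/P(s, H(-8)) = -7124981*723/(143443*(1 + 143443/723)) = -7124981/((143443/723)*(144166/723)) = -7124981/20679603538/522729 = -7124981*522729/20679603538 = -3724434193149/20679603538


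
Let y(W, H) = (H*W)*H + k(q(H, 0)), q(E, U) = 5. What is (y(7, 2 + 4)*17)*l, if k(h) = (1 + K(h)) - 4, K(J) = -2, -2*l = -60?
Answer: 125970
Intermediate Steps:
l = 30 (l = -1/2*(-60) = 30)
k(h) = -5 (k(h) = (1 - 2) - 4 = -1 - 4 = -5)
y(W, H) = -5 + W*H**2 (y(W, H) = (H*W)*H - 5 = W*H**2 - 5 = -5 + W*H**2)
(y(7, 2 + 4)*17)*l = ((-5 + 7*(2 + 4)**2)*17)*30 = ((-5 + 7*6**2)*17)*30 = ((-5 + 7*36)*17)*30 = ((-5 + 252)*17)*30 = (247*17)*30 = 4199*30 = 125970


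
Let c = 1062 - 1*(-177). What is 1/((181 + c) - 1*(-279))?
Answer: 1/1699 ≈ 0.00058858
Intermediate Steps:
c = 1239 (c = 1062 + 177 = 1239)
1/((181 + c) - 1*(-279)) = 1/((181 + 1239) - 1*(-279)) = 1/(1420 + 279) = 1/1699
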